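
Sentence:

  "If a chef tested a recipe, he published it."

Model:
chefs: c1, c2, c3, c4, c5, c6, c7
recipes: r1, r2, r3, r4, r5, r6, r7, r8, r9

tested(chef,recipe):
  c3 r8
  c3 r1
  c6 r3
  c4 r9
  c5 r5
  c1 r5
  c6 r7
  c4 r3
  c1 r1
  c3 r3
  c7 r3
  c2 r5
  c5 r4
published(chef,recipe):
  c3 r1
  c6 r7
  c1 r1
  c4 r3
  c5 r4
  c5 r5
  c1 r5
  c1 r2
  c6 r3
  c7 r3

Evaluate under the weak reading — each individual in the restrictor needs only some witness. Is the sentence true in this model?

"it" takes "a recipe" as antecedent — a donkey pronoun bound across the clause boundary.
Weak reading: every chef c with some tested-recipe has at least one tested-recipe r such that published(c,r).
Per chef: c1:✓  c2:✗  c3:✓  c4:✓  c5:✓  c6:✓  c7:✓
c2 has no witness among its tested-recipes.

False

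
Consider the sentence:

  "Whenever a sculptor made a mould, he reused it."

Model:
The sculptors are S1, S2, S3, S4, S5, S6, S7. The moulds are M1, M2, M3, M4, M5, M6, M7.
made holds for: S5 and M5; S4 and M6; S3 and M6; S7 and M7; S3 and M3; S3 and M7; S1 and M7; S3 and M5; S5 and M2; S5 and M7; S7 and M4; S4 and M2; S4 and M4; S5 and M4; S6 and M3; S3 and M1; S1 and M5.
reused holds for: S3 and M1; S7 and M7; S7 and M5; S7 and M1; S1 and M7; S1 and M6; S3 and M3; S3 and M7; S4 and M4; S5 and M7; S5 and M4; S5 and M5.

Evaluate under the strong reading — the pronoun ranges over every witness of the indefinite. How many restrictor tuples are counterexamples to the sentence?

"it" takes "a mould" as antecedent — a donkey pronoun bound across the clause boundary.
Strong reading: for every (s,m) with made(s,m), reused(s,m).
Restrictor pairs: (S1,M5) ✗  (S1,M7) ✓  (S3,M1) ✓  (S3,M3) ✓  (S3,M5) ✗  (S3,M6) ✗  (S3,M7) ✓  (S4,M2) ✗  (S4,M4) ✓  (S4,M6) ✗  (S5,M2) ✗  (S5,M4) ✓  (S5,M5) ✓  (S5,M7) ✓  (S6,M3) ✗  (S7,M4) ✗  (S7,M7) ✓
Counterexamples (restrictor pairs failing the scope): 8.

8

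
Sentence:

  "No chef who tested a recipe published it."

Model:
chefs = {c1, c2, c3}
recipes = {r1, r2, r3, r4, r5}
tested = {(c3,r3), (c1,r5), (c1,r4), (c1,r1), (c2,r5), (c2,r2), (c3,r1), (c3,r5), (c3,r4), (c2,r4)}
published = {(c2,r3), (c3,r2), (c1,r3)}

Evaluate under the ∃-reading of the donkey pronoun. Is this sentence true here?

"it" takes "a recipe" as antecedent — a donkey pronoun bound across the clause boundary.
Truth condition: for no (c,r) with tested(c,r) does published(c,r) hold.
Restrictor pairs — does the scope hold? (c1,r1):fails  (c1,r4):fails  (c1,r5):fails  (c2,r2):fails  (c2,r4):fails  (c2,r5):fails  (c3,r1):fails  (c3,r3):fails  (c3,r4):fails  (c3,r5):fails
Scope holds for no restrictor pair, so the sentence is true.

True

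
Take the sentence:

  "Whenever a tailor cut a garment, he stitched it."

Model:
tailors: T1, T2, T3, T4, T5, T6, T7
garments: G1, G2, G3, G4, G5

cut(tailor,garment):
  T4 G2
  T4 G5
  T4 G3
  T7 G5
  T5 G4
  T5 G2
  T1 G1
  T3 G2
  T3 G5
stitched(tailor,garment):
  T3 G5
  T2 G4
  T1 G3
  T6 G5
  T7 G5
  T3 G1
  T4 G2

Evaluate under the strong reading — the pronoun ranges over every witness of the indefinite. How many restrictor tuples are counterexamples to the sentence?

6

"it" takes "a garment" as antecedent — a donkey pronoun bound across the clause boundary.
Strong reading: for every (t,g) with cut(t,g), stitched(t,g).
Restrictor pairs: (T1,G1) ✗  (T3,G2) ✗  (T3,G5) ✓  (T4,G2) ✓  (T4,G3) ✗  (T4,G5) ✗  (T5,G2) ✗  (T5,G4) ✗  (T7,G5) ✓
Counterexamples (restrictor pairs failing the scope): 6.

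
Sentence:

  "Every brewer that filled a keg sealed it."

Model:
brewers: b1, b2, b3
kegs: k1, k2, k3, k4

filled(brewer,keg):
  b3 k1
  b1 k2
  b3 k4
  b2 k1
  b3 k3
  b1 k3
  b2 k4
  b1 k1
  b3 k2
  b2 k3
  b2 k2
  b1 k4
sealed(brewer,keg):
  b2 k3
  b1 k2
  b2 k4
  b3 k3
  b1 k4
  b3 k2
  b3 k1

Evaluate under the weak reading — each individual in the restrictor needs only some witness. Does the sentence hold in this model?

"it" takes "a keg" as antecedent — a donkey pronoun bound across the clause boundary.
Weak reading: every brewer b with some filled-keg has at least one filled-keg k such that sealed(b,k).
Per brewer: b1:✓  b2:✓  b3:✓
Every brewer in the restrictor has a witness.

True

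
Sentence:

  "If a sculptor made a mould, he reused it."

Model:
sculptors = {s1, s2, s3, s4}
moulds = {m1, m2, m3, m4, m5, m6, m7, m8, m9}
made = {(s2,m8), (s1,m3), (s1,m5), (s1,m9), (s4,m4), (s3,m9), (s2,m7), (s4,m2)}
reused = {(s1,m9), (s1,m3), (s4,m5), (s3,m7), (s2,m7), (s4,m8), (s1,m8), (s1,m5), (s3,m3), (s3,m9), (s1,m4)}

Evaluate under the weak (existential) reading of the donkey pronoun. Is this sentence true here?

"it" takes "a mould" as antecedent — a donkey pronoun bound across the clause boundary.
Weak reading: every sculptor s with some made-mould has at least one made-mould m such that reused(s,m).
Per sculptor: s1:✓  s2:✓  s3:✓  s4:✗
s4 has no witness among its made-moulds.

False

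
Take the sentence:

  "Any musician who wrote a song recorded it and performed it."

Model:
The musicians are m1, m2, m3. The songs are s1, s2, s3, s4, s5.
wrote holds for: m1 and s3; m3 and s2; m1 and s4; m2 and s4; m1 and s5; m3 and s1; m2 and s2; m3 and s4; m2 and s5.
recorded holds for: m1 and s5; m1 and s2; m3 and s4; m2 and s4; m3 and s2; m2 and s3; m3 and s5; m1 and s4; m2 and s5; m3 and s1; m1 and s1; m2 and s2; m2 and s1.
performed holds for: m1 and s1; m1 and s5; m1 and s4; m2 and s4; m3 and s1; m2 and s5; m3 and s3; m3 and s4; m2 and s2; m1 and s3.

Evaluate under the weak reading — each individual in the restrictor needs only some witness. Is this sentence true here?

True

"it" takes "a song" as antecedent — a donkey pronoun bound across the clause boundary.
Weak reading: every musician m with some wrote-song has at least one wrote-song s such that recorded(m,s) ∧ performed(m,s).
Per musician: m1:✓  m2:✓  m3:✓
Every musician in the restrictor has a witness.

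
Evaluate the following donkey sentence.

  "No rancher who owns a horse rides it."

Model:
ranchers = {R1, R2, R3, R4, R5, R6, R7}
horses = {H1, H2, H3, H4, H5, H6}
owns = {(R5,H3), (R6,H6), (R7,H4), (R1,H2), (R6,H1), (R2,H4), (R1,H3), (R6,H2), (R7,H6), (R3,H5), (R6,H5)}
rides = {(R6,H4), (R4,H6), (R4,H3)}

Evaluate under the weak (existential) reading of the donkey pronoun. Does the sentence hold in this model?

"it" takes "a horse" as antecedent — a donkey pronoun bound across the clause boundary.
Truth condition: for no (r,h) with owns(r,h) does rides(r,h) hold.
Restrictor pairs — does the scope hold? (R1,H2):fails  (R1,H3):fails  (R2,H4):fails  (R3,H5):fails  (R5,H3):fails  (R6,H1):fails  (R6,H2):fails  (R6,H5):fails  (R6,H6):fails  (R7,H4):fails  (R7,H6):fails
Scope holds for no restrictor pair, so the sentence is true.

True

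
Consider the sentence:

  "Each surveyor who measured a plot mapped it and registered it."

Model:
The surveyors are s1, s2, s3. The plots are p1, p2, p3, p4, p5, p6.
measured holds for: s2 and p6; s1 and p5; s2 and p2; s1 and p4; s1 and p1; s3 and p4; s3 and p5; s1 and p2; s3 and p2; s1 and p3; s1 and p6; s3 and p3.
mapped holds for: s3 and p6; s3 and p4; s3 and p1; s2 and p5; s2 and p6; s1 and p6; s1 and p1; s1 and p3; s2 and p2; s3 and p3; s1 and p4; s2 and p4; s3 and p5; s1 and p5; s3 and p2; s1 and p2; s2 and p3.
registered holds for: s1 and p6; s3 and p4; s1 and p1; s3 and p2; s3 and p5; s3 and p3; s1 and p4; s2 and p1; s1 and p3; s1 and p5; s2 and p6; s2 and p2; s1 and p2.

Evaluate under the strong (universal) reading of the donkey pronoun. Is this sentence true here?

True

"it" takes "a plot" as antecedent — a donkey pronoun bound across the clause boundary.
Strong reading: for every (s,p) with measured(s,p), mapped(s,p) ∧ registered(s,p).
Restrictor pairs: (s1,p1) ✓  (s1,p2) ✓  (s1,p3) ✓  (s1,p4) ✓  (s1,p5) ✓  (s1,p6) ✓  (s2,p2) ✓  (s2,p6) ✓  (s3,p2) ✓  (s3,p3) ✓  (s3,p4) ✓  (s3,p5) ✓
Every restrictor pair satisfies the scope.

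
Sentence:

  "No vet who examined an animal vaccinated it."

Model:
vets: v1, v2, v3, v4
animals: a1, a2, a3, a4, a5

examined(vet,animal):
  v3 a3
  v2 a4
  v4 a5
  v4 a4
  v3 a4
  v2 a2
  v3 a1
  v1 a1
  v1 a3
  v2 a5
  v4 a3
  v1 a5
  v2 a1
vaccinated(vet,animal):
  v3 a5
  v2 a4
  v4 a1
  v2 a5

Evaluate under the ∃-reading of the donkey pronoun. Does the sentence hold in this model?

"it" takes "an animal" as antecedent — a donkey pronoun bound across the clause boundary.
Truth condition: for no (v,a) with examined(v,a) does vaccinated(v,a) hold.
Restrictor pairs — does the scope hold? (v1,a1):fails  (v1,a3):fails  (v1,a5):fails  (v2,a1):fails  (v2,a2):fails  (v2,a4):holds  (v2,a5):holds  (v3,a1):fails  (v3,a3):fails  (v3,a4):fails  (v4,a3):fails  (v4,a4):fails  (v4,a5):fails
Scope holds for 2 pair(s), so the sentence is false.

False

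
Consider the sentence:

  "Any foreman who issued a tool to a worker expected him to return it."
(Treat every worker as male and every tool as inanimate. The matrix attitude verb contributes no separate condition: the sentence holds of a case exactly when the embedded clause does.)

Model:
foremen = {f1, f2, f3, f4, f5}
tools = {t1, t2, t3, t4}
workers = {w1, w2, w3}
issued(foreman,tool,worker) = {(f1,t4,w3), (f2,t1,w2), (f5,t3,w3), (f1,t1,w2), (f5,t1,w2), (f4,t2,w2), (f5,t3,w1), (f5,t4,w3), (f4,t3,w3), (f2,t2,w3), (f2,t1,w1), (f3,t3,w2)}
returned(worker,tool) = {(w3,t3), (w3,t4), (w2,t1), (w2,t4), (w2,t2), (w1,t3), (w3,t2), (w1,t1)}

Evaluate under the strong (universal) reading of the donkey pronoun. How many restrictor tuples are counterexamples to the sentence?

1

"him" takes "a worker" as antecedent and "it" takes "a tool"; both are donkey pronouns co-varying with the restrictor.
Strong reading: for every (f,t,w) with issued(f,t,w), returned(w,t).
Restrictor triples: (f1,t1,w2)→returned(w2,t1) ✓  (f1,t4,w3)→returned(w3,t4) ✓  (f2,t1,w1)→returned(w1,t1) ✓  (f2,t1,w2)→returned(w2,t1) ✓  (f2,t2,w3)→returned(w3,t2) ✓  (f3,t3,w2)→returned(w2,t3) ✗  (f4,t2,w2)→returned(w2,t2) ✓  (f4,t3,w3)→returned(w3,t3) ✓  (f5,t1,w2)→returned(w2,t1) ✓  (f5,t3,w1)→returned(w1,t3) ✓  (f5,t3,w3)→returned(w3,t3) ✓  (f5,t4,w3)→returned(w3,t4) ✓
Counterexamples (restrictor triples failing the scope): 1.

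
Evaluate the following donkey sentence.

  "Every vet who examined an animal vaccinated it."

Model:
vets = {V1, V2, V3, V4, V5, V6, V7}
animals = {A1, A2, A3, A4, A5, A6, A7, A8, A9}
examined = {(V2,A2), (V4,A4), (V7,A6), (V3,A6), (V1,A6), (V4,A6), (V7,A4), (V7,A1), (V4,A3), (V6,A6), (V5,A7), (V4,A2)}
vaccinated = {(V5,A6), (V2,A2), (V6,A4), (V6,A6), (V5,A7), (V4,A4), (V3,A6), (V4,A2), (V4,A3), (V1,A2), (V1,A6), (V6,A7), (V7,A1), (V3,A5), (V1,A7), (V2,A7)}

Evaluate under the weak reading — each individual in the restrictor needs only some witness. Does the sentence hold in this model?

True

"it" takes "an animal" as antecedent — a donkey pronoun bound across the clause boundary.
Weak reading: every vet v with some examined-animal has at least one examined-animal a such that vaccinated(v,a).
Per vet: V1:✓  V2:✓  V3:✓  V4:✓  V5:✓  V6:✓  V7:✓
Every vet in the restrictor has a witness.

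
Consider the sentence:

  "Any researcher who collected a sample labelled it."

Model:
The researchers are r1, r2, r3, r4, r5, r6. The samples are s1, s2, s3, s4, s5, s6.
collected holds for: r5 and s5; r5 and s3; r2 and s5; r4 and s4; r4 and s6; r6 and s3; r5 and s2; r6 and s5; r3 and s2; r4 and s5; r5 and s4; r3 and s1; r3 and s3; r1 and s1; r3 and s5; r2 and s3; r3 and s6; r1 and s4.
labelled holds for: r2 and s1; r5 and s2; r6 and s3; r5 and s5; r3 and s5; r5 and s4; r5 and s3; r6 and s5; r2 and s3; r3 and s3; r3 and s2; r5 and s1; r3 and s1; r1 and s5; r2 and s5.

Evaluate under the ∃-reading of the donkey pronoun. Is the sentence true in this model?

"it" takes "a sample" as antecedent — a donkey pronoun bound across the clause boundary.
Weak reading: every researcher r with some collected-sample has at least one collected-sample s such that labelled(r,s).
Per researcher: r1:✗  r2:✓  r3:✓  r4:✗  r5:✓  r6:✓
r1 has no witness among its collected-samples.

False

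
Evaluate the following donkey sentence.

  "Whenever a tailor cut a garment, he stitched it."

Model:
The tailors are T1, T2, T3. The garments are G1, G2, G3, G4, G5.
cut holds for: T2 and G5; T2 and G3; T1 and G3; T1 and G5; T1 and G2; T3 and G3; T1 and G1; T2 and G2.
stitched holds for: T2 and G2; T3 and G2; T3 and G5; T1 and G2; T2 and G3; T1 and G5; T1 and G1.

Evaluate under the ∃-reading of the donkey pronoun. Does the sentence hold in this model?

False

"it" takes "a garment" as antecedent — a donkey pronoun bound across the clause boundary.
Weak reading: every tailor t with some cut-garment has at least one cut-garment g such that stitched(t,g).
Per tailor: T1:✓  T2:✓  T3:✗
T3 has no witness among its cut-garments.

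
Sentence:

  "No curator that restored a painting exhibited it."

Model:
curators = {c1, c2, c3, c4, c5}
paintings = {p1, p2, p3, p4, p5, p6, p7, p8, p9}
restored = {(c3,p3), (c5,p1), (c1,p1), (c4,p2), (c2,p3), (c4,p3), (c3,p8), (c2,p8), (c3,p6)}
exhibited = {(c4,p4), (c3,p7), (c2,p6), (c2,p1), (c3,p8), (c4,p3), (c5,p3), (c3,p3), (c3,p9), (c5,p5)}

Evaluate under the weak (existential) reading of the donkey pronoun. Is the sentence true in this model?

"it" takes "a painting" as antecedent — a donkey pronoun bound across the clause boundary.
Truth condition: for no (c,p) with restored(c,p) does exhibited(c,p) hold.
Restrictor pairs — does the scope hold? (c1,p1):fails  (c2,p3):fails  (c2,p8):fails  (c3,p3):holds  (c3,p6):fails  (c3,p8):holds  (c4,p2):fails  (c4,p3):holds  (c5,p1):fails
Scope holds for 3 pair(s), so the sentence is false.

False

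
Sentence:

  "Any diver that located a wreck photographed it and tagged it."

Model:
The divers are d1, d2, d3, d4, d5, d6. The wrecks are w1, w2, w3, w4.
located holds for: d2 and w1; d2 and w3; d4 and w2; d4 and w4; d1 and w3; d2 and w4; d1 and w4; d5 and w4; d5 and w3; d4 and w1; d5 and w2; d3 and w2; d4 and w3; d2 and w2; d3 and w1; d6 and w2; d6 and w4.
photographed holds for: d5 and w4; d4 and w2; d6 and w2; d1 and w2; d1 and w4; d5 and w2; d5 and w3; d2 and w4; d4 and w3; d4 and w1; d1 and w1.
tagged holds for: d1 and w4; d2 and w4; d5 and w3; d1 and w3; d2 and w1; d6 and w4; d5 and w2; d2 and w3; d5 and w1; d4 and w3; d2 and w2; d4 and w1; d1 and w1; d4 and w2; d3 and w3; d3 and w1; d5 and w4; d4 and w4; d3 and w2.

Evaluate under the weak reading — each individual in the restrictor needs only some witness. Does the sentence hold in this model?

False

"it" takes "a wreck" as antecedent — a donkey pronoun bound across the clause boundary.
Weak reading: every diver d with some located-wreck has at least one located-wreck w such that photographed(d,w) ∧ tagged(d,w).
Per diver: d1:✓  d2:✓  d3:✗  d4:✓  d5:✓  d6:✗
d3 has no witness among its located-wrecks.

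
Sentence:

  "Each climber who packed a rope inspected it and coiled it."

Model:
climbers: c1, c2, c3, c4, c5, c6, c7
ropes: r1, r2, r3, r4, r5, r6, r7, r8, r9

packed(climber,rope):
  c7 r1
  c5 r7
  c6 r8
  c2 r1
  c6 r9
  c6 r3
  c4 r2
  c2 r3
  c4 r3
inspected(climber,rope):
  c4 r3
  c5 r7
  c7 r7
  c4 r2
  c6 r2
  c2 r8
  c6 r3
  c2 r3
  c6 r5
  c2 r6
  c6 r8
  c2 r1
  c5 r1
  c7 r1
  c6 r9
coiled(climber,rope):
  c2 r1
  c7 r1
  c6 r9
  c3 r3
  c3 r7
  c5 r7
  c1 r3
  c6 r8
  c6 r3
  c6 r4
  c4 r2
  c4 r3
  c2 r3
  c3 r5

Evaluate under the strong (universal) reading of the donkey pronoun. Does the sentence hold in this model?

True

"it" takes "a rope" as antecedent — a donkey pronoun bound across the clause boundary.
Strong reading: for every (c,r) with packed(c,r), inspected(c,r) ∧ coiled(c,r).
Restrictor pairs: (c2,r1) ✓  (c2,r3) ✓  (c4,r2) ✓  (c4,r3) ✓  (c5,r7) ✓  (c6,r3) ✓  (c6,r8) ✓  (c6,r9) ✓  (c7,r1) ✓
Every restrictor pair satisfies the scope.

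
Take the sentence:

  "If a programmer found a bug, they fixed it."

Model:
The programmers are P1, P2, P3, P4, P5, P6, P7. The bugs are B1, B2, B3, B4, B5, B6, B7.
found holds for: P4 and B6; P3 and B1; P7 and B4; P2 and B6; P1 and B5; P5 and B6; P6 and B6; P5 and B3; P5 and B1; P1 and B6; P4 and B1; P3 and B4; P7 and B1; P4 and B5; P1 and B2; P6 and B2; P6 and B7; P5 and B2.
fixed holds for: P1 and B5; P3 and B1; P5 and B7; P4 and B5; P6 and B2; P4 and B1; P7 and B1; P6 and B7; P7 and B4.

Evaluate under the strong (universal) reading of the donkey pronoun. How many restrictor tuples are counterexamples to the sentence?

"it" takes "a bug" as antecedent — a donkey pronoun bound across the clause boundary.
Strong reading: for every (p,b) with found(p,b), fixed(p,b).
Restrictor pairs: (P1,B2) ✗  (P1,B5) ✓  (P1,B6) ✗  (P2,B6) ✗  (P3,B1) ✓  (P3,B4) ✗  (P4,B1) ✓  (P4,B5) ✓  (P4,B6) ✗  (P5,B1) ✗  (P5,B2) ✗  (P5,B3) ✗  (P5,B6) ✗  (P6,B2) ✓  (P6,B6) ✗  (P6,B7) ✓  (P7,B1) ✓  (P7,B4) ✓
Counterexamples (restrictor pairs failing the scope): 10.

10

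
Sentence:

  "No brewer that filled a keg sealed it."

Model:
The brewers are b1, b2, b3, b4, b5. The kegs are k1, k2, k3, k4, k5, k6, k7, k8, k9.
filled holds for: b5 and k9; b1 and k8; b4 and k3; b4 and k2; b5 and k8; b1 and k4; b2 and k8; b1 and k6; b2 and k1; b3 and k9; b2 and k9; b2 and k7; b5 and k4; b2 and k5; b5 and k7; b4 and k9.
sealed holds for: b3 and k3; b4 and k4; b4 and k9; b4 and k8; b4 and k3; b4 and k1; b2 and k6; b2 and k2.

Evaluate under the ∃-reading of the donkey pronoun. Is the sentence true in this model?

"it" takes "a keg" as antecedent — a donkey pronoun bound across the clause boundary.
Truth condition: for no (b,k) with filled(b,k) does sealed(b,k) hold.
Restrictor pairs — does the scope hold? (b1,k4):fails  (b1,k6):fails  (b1,k8):fails  (b2,k1):fails  (b2,k5):fails  (b2,k7):fails  (b2,k8):fails  (b2,k9):fails  (b3,k9):fails  (b4,k2):fails  (b4,k3):holds  (b4,k9):holds  (b5,k4):fails  (b5,k7):fails  (b5,k8):fails  (b5,k9):fails
Scope holds for 2 pair(s), so the sentence is false.

False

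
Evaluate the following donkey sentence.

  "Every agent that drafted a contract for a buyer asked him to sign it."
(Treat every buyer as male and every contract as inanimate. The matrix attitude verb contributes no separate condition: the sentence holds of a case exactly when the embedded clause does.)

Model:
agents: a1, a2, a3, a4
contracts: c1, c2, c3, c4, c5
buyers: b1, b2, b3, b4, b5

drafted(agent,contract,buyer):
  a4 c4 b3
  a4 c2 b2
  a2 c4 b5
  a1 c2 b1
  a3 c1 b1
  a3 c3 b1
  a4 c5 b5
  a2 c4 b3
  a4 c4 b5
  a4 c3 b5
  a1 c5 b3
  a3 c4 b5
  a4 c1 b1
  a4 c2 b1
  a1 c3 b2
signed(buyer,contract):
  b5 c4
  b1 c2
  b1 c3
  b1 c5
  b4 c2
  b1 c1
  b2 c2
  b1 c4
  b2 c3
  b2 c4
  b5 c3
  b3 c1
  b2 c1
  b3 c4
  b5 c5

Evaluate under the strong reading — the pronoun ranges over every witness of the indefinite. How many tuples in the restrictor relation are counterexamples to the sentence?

"him" takes "a buyer" as antecedent and "it" takes "a contract"; both are donkey pronouns co-varying with the restrictor.
Strong reading: for every (a,c,b) with drafted(a,c,b), signed(b,c).
Restrictor triples: (a1,c2,b1)→signed(b1,c2) ✓  (a1,c3,b2)→signed(b2,c3) ✓  (a1,c5,b3)→signed(b3,c5) ✗  (a2,c4,b3)→signed(b3,c4) ✓  (a2,c4,b5)→signed(b5,c4) ✓  (a3,c1,b1)→signed(b1,c1) ✓  (a3,c3,b1)→signed(b1,c3) ✓  (a3,c4,b5)→signed(b5,c4) ✓  (a4,c1,b1)→signed(b1,c1) ✓  (a4,c2,b1)→signed(b1,c2) ✓  (a4,c2,b2)→signed(b2,c2) ✓  (a4,c3,b5)→signed(b5,c3) ✓  (a4,c4,b3)→signed(b3,c4) ✓  (a4,c4,b5)→signed(b5,c4) ✓  (a4,c5,b5)→signed(b5,c5) ✓
Counterexamples (restrictor triples failing the scope): 1.

1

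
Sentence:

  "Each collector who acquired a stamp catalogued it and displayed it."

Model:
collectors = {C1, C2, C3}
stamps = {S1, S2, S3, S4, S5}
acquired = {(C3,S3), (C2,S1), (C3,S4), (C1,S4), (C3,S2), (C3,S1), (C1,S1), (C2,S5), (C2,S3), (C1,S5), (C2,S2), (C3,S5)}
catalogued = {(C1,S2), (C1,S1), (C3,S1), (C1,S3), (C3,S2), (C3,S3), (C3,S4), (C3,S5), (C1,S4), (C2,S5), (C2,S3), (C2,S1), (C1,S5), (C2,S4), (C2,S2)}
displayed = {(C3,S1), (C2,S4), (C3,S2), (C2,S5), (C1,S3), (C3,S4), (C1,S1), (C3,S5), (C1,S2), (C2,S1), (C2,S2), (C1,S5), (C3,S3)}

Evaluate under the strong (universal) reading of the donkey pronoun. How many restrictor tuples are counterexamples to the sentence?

"it" takes "a stamp" as antecedent — a donkey pronoun bound across the clause boundary.
Strong reading: for every (c,s) with acquired(c,s), catalogued(c,s) ∧ displayed(c,s).
Restrictor pairs: (C1,S1) ✓  (C1,S4) ✗  (C1,S5) ✓  (C2,S1) ✓  (C2,S2) ✓  (C2,S3) ✗  (C2,S5) ✓  (C3,S1) ✓  (C3,S2) ✓  (C3,S3) ✓  (C3,S4) ✓  (C3,S5) ✓
Counterexamples (restrictor pairs failing the scope): 2.

2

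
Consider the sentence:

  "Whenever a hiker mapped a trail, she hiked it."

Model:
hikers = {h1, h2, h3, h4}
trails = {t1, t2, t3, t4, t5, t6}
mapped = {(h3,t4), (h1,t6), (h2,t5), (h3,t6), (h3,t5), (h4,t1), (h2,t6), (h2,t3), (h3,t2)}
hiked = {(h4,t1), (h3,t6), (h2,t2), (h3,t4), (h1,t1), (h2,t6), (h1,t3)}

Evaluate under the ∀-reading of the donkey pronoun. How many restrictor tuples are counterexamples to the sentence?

"it" takes "a trail" as antecedent — a donkey pronoun bound across the clause boundary.
Strong reading: for every (h,t) with mapped(h,t), hiked(h,t).
Restrictor pairs: (h1,t6) ✗  (h2,t3) ✗  (h2,t5) ✗  (h2,t6) ✓  (h3,t2) ✗  (h3,t4) ✓  (h3,t5) ✗  (h3,t6) ✓  (h4,t1) ✓
Counterexamples (restrictor pairs failing the scope): 5.

5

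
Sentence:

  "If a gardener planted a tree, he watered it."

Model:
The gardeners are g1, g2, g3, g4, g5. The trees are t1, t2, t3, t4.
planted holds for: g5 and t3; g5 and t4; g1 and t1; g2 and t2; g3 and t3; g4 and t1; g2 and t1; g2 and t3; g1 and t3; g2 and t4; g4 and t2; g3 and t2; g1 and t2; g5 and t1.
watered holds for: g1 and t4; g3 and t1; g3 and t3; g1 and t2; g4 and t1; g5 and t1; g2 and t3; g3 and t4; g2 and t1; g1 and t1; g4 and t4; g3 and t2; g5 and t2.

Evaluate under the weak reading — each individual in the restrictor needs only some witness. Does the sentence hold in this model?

True

"it" takes "a tree" as antecedent — a donkey pronoun bound across the clause boundary.
Weak reading: every gardener g with some planted-tree has at least one planted-tree t such that watered(g,t).
Per gardener: g1:✓  g2:✓  g3:✓  g4:✓  g5:✓
Every gardener in the restrictor has a witness.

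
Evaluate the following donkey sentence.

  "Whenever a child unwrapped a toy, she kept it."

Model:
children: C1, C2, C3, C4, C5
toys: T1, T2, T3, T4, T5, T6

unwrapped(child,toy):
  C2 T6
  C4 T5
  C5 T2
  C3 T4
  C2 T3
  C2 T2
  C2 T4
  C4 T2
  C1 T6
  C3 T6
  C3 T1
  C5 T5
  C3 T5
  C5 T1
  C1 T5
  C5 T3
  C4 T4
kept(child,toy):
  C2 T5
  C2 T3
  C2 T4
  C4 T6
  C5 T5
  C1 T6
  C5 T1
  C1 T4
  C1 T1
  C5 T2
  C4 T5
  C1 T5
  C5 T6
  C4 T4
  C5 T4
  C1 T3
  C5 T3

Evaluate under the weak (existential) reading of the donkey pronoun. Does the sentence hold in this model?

"it" takes "a toy" as antecedent — a donkey pronoun bound across the clause boundary.
Weak reading: every child c with some unwrapped-toy has at least one unwrapped-toy t such that kept(c,t).
Per child: C1:✓  C2:✓  C3:✗  C4:✓  C5:✓
C3 has no witness among its unwrapped-toys.

False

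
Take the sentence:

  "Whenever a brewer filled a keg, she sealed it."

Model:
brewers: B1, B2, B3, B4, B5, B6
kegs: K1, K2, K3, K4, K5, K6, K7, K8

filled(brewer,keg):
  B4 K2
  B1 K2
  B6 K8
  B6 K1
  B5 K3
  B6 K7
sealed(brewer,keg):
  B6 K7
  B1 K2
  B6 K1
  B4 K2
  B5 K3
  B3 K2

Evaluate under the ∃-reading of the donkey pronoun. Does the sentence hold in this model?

"it" takes "a keg" as antecedent — a donkey pronoun bound across the clause boundary.
Weak reading: every brewer b with some filled-keg has at least one filled-keg k such that sealed(b,k).
Per brewer: B1:✓  B4:✓  B5:✓  B6:✓
Every brewer in the restrictor has a witness.

True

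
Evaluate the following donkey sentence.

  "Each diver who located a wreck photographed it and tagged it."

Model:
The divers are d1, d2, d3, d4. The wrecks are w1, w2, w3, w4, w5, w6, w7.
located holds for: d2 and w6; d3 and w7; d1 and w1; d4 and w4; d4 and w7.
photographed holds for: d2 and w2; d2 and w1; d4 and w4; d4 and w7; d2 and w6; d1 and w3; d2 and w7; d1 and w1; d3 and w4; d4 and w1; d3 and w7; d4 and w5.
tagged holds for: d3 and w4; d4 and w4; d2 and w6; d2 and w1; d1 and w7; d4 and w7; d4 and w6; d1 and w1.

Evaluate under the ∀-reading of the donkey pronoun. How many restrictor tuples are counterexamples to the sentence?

1

"it" takes "a wreck" as antecedent — a donkey pronoun bound across the clause boundary.
Strong reading: for every (d,w) with located(d,w), photographed(d,w) ∧ tagged(d,w).
Restrictor pairs: (d1,w1) ✓  (d2,w6) ✓  (d3,w7) ✗  (d4,w4) ✓  (d4,w7) ✓
Counterexamples (restrictor pairs failing the scope): 1.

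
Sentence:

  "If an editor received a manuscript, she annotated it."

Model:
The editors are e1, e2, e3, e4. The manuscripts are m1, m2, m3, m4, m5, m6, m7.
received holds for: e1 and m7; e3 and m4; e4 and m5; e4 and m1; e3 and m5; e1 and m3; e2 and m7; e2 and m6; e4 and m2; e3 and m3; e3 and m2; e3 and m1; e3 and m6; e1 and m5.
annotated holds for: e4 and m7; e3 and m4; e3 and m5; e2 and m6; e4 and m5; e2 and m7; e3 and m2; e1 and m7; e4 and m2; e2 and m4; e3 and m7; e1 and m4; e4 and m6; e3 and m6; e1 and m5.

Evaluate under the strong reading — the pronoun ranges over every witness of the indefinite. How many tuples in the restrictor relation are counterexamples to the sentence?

4

"it" takes "a manuscript" as antecedent — a donkey pronoun bound across the clause boundary.
Strong reading: for every (e,m) with received(e,m), annotated(e,m).
Restrictor pairs: (e1,m3) ✗  (e1,m5) ✓  (e1,m7) ✓  (e2,m6) ✓  (e2,m7) ✓  (e3,m1) ✗  (e3,m2) ✓  (e3,m3) ✗  (e3,m4) ✓  (e3,m5) ✓  (e3,m6) ✓  (e4,m1) ✗  (e4,m2) ✓  (e4,m5) ✓
Counterexamples (restrictor pairs failing the scope): 4.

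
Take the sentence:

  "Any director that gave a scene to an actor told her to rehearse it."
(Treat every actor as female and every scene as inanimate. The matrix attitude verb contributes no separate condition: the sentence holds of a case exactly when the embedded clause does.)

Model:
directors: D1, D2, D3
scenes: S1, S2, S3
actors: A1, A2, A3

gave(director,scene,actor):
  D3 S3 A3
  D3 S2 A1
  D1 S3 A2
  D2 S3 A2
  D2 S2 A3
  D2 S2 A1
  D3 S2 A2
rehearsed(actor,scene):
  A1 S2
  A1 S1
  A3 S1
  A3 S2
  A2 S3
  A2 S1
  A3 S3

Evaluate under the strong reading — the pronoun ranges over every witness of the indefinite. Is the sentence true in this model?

False

"her" takes "an actor" as antecedent and "it" takes "a scene"; both are donkey pronouns co-varying with the restrictor.
Strong reading: for every (d,s,a) with gave(d,s,a), rehearsed(a,s).
Restrictor triples: (D1,S3,A2)→rehearsed(A2,S3) ✓  (D2,S2,A1)→rehearsed(A1,S2) ✓  (D2,S2,A3)→rehearsed(A3,S2) ✓  (D2,S3,A2)→rehearsed(A2,S3) ✓  (D3,S2,A1)→rehearsed(A1,S2) ✓  (D3,S2,A2)→rehearsed(A2,S2) ✗  (D3,S3,A3)→rehearsed(A3,S3) ✓
Counterexample: (D3,S2,A2) — rehearsed(A2,S2) does not hold.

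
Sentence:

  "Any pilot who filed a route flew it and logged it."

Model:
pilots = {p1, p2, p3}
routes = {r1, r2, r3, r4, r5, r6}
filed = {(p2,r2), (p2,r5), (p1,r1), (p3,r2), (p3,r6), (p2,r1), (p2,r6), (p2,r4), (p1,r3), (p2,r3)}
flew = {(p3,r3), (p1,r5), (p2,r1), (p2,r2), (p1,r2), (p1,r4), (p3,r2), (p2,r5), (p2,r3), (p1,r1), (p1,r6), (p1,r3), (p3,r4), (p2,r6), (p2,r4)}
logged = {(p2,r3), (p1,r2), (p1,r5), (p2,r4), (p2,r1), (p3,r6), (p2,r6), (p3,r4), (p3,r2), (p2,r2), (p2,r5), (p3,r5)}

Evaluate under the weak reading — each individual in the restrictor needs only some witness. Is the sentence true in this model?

False

"it" takes "a route" as antecedent — a donkey pronoun bound across the clause boundary.
Weak reading: every pilot p with some filed-route has at least one filed-route r such that flew(p,r) ∧ logged(p,r).
Per pilot: p1:✗  p2:✓  p3:✓
p1 has no witness among its filed-routes.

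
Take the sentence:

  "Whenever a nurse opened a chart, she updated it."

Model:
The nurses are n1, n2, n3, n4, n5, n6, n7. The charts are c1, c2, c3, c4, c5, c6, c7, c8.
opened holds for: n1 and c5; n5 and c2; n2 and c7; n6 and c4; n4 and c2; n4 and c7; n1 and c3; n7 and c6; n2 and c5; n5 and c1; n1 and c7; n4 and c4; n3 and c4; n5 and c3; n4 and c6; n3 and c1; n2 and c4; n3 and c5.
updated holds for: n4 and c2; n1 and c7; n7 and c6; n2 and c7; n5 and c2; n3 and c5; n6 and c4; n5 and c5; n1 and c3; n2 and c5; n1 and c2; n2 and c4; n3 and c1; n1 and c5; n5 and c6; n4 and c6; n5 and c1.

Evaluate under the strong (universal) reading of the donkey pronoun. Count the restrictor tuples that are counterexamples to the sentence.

"it" takes "a chart" as antecedent — a donkey pronoun bound across the clause boundary.
Strong reading: for every (n,c) with opened(n,c), updated(n,c).
Restrictor pairs: (n1,c3) ✓  (n1,c5) ✓  (n1,c7) ✓  (n2,c4) ✓  (n2,c5) ✓  (n2,c7) ✓  (n3,c1) ✓  (n3,c4) ✗  (n3,c5) ✓  (n4,c2) ✓  (n4,c4) ✗  (n4,c6) ✓  (n4,c7) ✗  (n5,c1) ✓  (n5,c2) ✓  (n5,c3) ✗  (n6,c4) ✓  (n7,c6) ✓
Counterexamples (restrictor pairs failing the scope): 4.

4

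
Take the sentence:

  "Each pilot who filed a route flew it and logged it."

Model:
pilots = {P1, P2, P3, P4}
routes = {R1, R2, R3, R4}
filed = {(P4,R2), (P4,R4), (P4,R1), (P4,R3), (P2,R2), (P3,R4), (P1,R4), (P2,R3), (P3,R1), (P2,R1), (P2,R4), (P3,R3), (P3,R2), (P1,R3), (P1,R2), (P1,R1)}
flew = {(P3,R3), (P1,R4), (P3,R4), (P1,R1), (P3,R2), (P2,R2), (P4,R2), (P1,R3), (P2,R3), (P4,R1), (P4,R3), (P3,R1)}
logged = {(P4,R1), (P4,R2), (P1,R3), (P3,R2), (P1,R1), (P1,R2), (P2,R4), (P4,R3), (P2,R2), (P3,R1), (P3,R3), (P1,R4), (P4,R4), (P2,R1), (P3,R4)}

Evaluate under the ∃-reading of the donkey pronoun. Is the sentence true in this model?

True

"it" takes "a route" as antecedent — a donkey pronoun bound across the clause boundary.
Weak reading: every pilot p with some filed-route has at least one filed-route r such that flew(p,r) ∧ logged(p,r).
Per pilot: P1:✓  P2:✓  P3:✓  P4:✓
Every pilot in the restrictor has a witness.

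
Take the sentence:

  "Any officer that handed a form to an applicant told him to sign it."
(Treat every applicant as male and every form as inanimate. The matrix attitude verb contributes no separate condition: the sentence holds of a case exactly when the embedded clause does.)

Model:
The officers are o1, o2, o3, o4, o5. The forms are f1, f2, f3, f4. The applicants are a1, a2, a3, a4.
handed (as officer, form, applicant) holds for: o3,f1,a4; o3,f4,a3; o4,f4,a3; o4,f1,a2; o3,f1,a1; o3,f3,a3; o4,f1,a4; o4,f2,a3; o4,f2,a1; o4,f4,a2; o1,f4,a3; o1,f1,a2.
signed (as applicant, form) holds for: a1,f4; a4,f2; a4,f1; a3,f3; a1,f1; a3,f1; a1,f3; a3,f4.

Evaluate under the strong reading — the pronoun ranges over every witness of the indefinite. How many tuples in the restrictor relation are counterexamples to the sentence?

5

"him" takes "an applicant" as antecedent and "it" takes "a form"; both are donkey pronouns co-varying with the restrictor.
Strong reading: for every (o,f,a) with handed(o,f,a), signed(a,f).
Restrictor triples: (o1,f1,a2)→signed(a2,f1) ✗  (o1,f4,a3)→signed(a3,f4) ✓  (o3,f1,a1)→signed(a1,f1) ✓  (o3,f1,a4)→signed(a4,f1) ✓  (o3,f3,a3)→signed(a3,f3) ✓  (o3,f4,a3)→signed(a3,f4) ✓  (o4,f1,a2)→signed(a2,f1) ✗  (o4,f1,a4)→signed(a4,f1) ✓  (o4,f2,a1)→signed(a1,f2) ✗  (o4,f2,a3)→signed(a3,f2) ✗  (o4,f4,a2)→signed(a2,f4) ✗  (o4,f4,a3)→signed(a3,f4) ✓
Counterexamples (restrictor triples failing the scope): 5.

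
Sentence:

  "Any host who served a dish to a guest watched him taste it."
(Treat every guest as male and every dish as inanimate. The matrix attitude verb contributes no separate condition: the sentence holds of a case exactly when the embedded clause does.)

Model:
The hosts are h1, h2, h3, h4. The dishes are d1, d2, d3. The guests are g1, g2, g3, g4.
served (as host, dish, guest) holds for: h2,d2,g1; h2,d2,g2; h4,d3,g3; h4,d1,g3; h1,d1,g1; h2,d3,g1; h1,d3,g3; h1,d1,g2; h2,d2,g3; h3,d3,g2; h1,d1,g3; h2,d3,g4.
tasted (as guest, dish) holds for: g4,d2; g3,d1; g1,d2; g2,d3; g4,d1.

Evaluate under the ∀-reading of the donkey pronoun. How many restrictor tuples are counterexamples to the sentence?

8

"him" takes "a guest" as antecedent and "it" takes "a dish"; both are donkey pronouns co-varying with the restrictor.
Strong reading: for every (h,d,g) with served(h,d,g), tasted(g,d).
Restrictor triples: (h1,d1,g1)→tasted(g1,d1) ✗  (h1,d1,g2)→tasted(g2,d1) ✗  (h1,d1,g3)→tasted(g3,d1) ✓  (h1,d3,g3)→tasted(g3,d3) ✗  (h2,d2,g1)→tasted(g1,d2) ✓  (h2,d2,g2)→tasted(g2,d2) ✗  (h2,d2,g3)→tasted(g3,d2) ✗  (h2,d3,g1)→tasted(g1,d3) ✗  (h2,d3,g4)→tasted(g4,d3) ✗  (h3,d3,g2)→tasted(g2,d3) ✓  (h4,d1,g3)→tasted(g3,d1) ✓  (h4,d3,g3)→tasted(g3,d3) ✗
Counterexamples (restrictor triples failing the scope): 8.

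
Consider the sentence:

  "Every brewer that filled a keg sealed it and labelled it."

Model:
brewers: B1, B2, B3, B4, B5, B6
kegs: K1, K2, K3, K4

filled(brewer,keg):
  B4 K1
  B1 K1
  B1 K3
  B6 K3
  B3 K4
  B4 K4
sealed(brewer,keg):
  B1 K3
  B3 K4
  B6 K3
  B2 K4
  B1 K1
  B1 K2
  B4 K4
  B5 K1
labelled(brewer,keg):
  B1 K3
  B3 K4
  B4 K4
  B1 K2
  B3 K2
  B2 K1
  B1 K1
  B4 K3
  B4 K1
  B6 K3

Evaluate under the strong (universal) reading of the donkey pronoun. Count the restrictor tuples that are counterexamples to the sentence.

"it" takes "a keg" as antecedent — a donkey pronoun bound across the clause boundary.
Strong reading: for every (b,k) with filled(b,k), sealed(b,k) ∧ labelled(b,k).
Restrictor pairs: (B1,K1) ✓  (B1,K3) ✓  (B3,K4) ✓  (B4,K1) ✗  (B4,K4) ✓  (B6,K3) ✓
Counterexamples (restrictor pairs failing the scope): 1.

1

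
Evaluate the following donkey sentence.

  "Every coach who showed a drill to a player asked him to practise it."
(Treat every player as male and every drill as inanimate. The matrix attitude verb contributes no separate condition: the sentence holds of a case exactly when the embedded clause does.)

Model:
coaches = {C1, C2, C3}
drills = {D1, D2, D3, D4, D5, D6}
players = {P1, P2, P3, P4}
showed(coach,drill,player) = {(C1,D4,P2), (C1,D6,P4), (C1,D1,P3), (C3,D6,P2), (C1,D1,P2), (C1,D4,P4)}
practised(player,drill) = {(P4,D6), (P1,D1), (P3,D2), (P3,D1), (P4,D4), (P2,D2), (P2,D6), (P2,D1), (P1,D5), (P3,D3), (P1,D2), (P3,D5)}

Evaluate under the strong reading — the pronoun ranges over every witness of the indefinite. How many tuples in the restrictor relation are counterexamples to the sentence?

"him" takes "a player" as antecedent and "it" takes "a drill"; both are donkey pronouns co-varying with the restrictor.
Strong reading: for every (c,d,p) with showed(c,d,p), practised(p,d).
Restrictor triples: (C1,D1,P2)→practised(P2,D1) ✓  (C1,D1,P3)→practised(P3,D1) ✓  (C1,D4,P2)→practised(P2,D4) ✗  (C1,D4,P4)→practised(P4,D4) ✓  (C1,D6,P4)→practised(P4,D6) ✓  (C3,D6,P2)→practised(P2,D6) ✓
Counterexamples (restrictor triples failing the scope): 1.

1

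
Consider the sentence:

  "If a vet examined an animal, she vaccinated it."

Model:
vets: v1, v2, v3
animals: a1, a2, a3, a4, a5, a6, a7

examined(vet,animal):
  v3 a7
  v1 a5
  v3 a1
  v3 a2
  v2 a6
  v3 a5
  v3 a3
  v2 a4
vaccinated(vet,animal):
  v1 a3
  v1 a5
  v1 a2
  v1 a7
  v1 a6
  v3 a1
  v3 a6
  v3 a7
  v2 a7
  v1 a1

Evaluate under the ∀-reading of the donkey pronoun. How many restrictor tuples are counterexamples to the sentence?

5

"it" takes "an animal" as antecedent — a donkey pronoun bound across the clause boundary.
Strong reading: for every (v,a) with examined(v,a), vaccinated(v,a).
Restrictor pairs: (v1,a5) ✓  (v2,a4) ✗  (v2,a6) ✗  (v3,a1) ✓  (v3,a2) ✗  (v3,a3) ✗  (v3,a5) ✗  (v3,a7) ✓
Counterexamples (restrictor pairs failing the scope): 5.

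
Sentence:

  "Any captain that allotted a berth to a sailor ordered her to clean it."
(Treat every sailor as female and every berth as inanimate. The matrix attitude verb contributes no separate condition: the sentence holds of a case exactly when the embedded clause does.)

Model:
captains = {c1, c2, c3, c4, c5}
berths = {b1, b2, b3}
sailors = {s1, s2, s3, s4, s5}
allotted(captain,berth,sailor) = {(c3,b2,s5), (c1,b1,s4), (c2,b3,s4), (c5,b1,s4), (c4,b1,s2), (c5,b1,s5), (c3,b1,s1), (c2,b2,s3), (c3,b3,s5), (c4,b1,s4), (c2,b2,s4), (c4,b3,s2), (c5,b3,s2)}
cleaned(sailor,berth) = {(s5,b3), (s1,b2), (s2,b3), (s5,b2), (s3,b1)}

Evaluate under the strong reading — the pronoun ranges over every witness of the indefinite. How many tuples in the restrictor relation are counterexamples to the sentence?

9

"her" takes "a sailor" as antecedent and "it" takes "a berth"; both are donkey pronouns co-varying with the restrictor.
Strong reading: for every (c,b,s) with allotted(c,b,s), cleaned(s,b).
Restrictor triples: (c1,b1,s4)→cleaned(s4,b1) ✗  (c2,b2,s3)→cleaned(s3,b2) ✗  (c2,b2,s4)→cleaned(s4,b2) ✗  (c2,b3,s4)→cleaned(s4,b3) ✗  (c3,b1,s1)→cleaned(s1,b1) ✗  (c3,b2,s5)→cleaned(s5,b2) ✓  (c3,b3,s5)→cleaned(s5,b3) ✓  (c4,b1,s2)→cleaned(s2,b1) ✗  (c4,b1,s4)→cleaned(s4,b1) ✗  (c4,b3,s2)→cleaned(s2,b3) ✓  (c5,b1,s4)→cleaned(s4,b1) ✗  (c5,b1,s5)→cleaned(s5,b1) ✗  (c5,b3,s2)→cleaned(s2,b3) ✓
Counterexamples (restrictor triples failing the scope): 9.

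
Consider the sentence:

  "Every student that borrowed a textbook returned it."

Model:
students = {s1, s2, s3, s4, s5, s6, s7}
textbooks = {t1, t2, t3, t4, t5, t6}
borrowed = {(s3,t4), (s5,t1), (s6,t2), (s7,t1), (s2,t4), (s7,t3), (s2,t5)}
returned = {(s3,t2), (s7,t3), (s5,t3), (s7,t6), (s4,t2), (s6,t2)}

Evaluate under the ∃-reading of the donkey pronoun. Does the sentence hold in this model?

False

"it" takes "a textbook" as antecedent — a donkey pronoun bound across the clause boundary.
Weak reading: every student s with some borrowed-textbook has at least one borrowed-textbook t such that returned(s,t).
Per student: s2:✗  s3:✗  s5:✗  s6:✓  s7:✓
s2 has no witness among its borrowed-textbooks.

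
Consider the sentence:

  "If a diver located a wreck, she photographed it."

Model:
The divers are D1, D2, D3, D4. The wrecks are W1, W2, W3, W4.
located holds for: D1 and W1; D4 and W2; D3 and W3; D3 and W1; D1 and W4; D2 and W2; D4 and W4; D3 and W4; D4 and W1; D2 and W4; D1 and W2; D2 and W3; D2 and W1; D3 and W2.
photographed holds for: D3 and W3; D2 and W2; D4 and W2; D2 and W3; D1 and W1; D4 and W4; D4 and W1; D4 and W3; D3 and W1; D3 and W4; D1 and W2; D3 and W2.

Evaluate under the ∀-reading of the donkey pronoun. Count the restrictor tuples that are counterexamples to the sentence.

"it" takes "a wreck" as antecedent — a donkey pronoun bound across the clause boundary.
Strong reading: for every (d,w) with located(d,w), photographed(d,w).
Restrictor pairs: (D1,W1) ✓  (D1,W2) ✓  (D1,W4) ✗  (D2,W1) ✗  (D2,W2) ✓  (D2,W3) ✓  (D2,W4) ✗  (D3,W1) ✓  (D3,W2) ✓  (D3,W3) ✓  (D3,W4) ✓  (D4,W1) ✓  (D4,W2) ✓  (D4,W4) ✓
Counterexamples (restrictor pairs failing the scope): 3.

3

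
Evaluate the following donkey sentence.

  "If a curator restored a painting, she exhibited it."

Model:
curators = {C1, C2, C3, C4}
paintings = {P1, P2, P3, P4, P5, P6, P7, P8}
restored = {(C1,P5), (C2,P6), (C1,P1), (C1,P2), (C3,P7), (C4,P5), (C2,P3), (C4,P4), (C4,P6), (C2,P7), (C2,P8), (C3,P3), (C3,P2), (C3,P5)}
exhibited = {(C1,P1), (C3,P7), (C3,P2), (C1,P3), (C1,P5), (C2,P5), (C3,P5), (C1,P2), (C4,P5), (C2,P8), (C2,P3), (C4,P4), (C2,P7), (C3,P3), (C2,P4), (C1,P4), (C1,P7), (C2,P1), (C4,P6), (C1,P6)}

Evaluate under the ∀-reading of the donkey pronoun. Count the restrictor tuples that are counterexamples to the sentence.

1

"it" takes "a painting" as antecedent — a donkey pronoun bound across the clause boundary.
Strong reading: for every (c,p) with restored(c,p), exhibited(c,p).
Restrictor pairs: (C1,P1) ✓  (C1,P2) ✓  (C1,P5) ✓  (C2,P3) ✓  (C2,P6) ✗  (C2,P7) ✓  (C2,P8) ✓  (C3,P2) ✓  (C3,P3) ✓  (C3,P5) ✓  (C3,P7) ✓  (C4,P4) ✓  (C4,P5) ✓  (C4,P6) ✓
Counterexamples (restrictor pairs failing the scope): 1.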